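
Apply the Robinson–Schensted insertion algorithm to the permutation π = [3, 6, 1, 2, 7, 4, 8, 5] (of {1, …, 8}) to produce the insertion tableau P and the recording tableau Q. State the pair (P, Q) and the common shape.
P = [1, 2, 4, 5] / [3, 6, 7, 8];  Q = [1, 2, 5, 7] / [3, 4, 6, 8];  common shape = (4, 4)

Row-insert the values π_1, π_2, … into P one at a time, bumping the leftmost entry strictly greater than the inserted value down to the next row. The recording tableau Q records, in position (i, j), the step at which that cell was added to P.
  Insert 3 (step 1): P = [3];  Q = [1]
  Insert 6 (step 2): P = [3, 6];  Q = [1, 2]
  Insert 1 (step 3): P = [1, 6] / [3];  Q = [1, 2] / [3]
  Insert 2 (step 4): P = [1, 2] / [3, 6];  Q = [1, 2] / [3, 4]
  Insert 7 (step 5): P = [1, 2, 7] / [3, 6];  Q = [1, 2, 5] / [3, 4]
  Insert 4 (step 6): P = [1, 2, 4] / [3, 6, 7];  Q = [1, 2, 5] / [3, 4, 6]
  Insert 8 (step 7): P = [1, 2, 4, 8] / [3, 6, 7];  Q = [1, 2, 5, 7] / [3, 4, 6]
  Insert 5 (step 8): P = [1, 2, 4, 5] / [3, 6, 7, 8];  Q = [1, 2, 5, 7] / [3, 4, 6, 8]
Final shape: (4, 4).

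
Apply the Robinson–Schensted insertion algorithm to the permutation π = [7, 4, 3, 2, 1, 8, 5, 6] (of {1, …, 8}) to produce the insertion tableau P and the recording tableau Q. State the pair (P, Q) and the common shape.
P = [1, 5, 6] / [2, 8] / [3] / [4] / [7];  Q = [1, 6, 8] / [2, 7] / [3] / [4] / [5];  common shape = (3, 2, 1, 1, 1)

Row-insert the values π_1, π_2, … into P one at a time, bumping the leftmost entry strictly greater than the inserted value down to the next row. The recording tableau Q records, in position (i, j), the step at which that cell was added to P.
  Insert 7 (step 1): P = [7];  Q = [1]
  Insert 4 (step 2): P = [4] / [7];  Q = [1] / [2]
  Insert 3 (step 3): P = [3] / [4] / [7];  Q = [1] / [2] / [3]
  Insert 2 (step 4): P = [2] / [3] / [4] / [7];  Q = [1] / [2] / [3] / [4]
  Insert 1 (step 5): P = [1] / [2] / [3] / [4] / [7];  Q = [1] / [2] / [3] / [4] / [5]
  Insert 8 (step 6): P = [1, 8] / [2] / [3] / [4] / [7];  Q = [1, 6] / [2] / [3] / [4] / [5]
  Insert 5 (step 7): P = [1, 5] / [2, 8] / [3] / [4] / [7];  Q = [1, 6] / [2, 7] / [3] / [4] / [5]
  Insert 6 (step 8): P = [1, 5, 6] / [2, 8] / [3] / [4] / [7];  Q = [1, 6, 8] / [2, 7] / [3] / [4] / [5]
Final shape: (3, 2, 1, 1, 1).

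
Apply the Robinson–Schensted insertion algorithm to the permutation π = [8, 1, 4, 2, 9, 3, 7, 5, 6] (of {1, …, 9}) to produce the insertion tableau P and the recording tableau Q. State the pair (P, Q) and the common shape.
P = [1, 2, 3, 5, 6] / [4, 7] / [8, 9];  Q = [1, 3, 5, 7, 9] / [2, 6] / [4, 8];  common shape = (5, 2, 2)

Row-insert the values π_1, π_2, … into P one at a time, bumping the leftmost entry strictly greater than the inserted value down to the next row. The recording tableau Q records, in position (i, j), the step at which that cell was added to P.
  Insert 8 (step 1): P = [8];  Q = [1]
  Insert 1 (step 2): P = [1] / [8];  Q = [1] / [2]
  Insert 4 (step 3): P = [1, 4] / [8];  Q = [1, 3] / [2]
  Insert 2 (step 4): P = [1, 2] / [4] / [8];  Q = [1, 3] / [2] / [4]
  Insert 9 (step 5): P = [1, 2, 9] / [4] / [8];  Q = [1, 3, 5] / [2] / [4]
  Insert 3 (step 6): P = [1, 2, 3] / [4, 9] / [8];  Q = [1, 3, 5] / [2, 6] / [4]
  Insert 7 (step 7): P = [1, 2, 3, 7] / [4, 9] / [8];  Q = [1, 3, 5, 7] / [2, 6] / [4]
  Insert 5 (step 8): P = [1, 2, 3, 5] / [4, 7] / [8, 9];  Q = [1, 3, 5, 7] / [2, 6] / [4, 8]
  Insert 6 (step 9): P = [1, 2, 3, 5, 6] / [4, 7] / [8, 9];  Q = [1, 3, 5, 7, 9] / [2, 6] / [4, 8]
Final shape: (5, 2, 2).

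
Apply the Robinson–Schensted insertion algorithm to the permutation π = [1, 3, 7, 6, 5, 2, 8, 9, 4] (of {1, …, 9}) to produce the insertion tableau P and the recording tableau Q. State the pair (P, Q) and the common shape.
P = [1, 2, 4, 8, 9] / [3, 5] / [6] / [7];  Q = [1, 2, 3, 7, 8] / [4, 9] / [5] / [6];  common shape = (5, 2, 1, 1)

Row-insert the values π_1, π_2, … into P one at a time, bumping the leftmost entry strictly greater than the inserted value down to the next row. The recording tableau Q records, in position (i, j), the step at which that cell was added to P.
  Insert 1 (step 1): P = [1];  Q = [1]
  Insert 3 (step 2): P = [1, 3];  Q = [1, 2]
  Insert 7 (step 3): P = [1, 3, 7];  Q = [1, 2, 3]
  Insert 6 (step 4): P = [1, 3, 6] / [7];  Q = [1, 2, 3] / [4]
  Insert 5 (step 5): P = [1, 3, 5] / [6] / [7];  Q = [1, 2, 3] / [4] / [5]
  Insert 2 (step 6): P = [1, 2, 5] / [3] / [6] / [7];  Q = [1, 2, 3] / [4] / [5] / [6]
  Insert 8 (step 7): P = [1, 2, 5, 8] / [3] / [6] / [7];  Q = [1, 2, 3, 7] / [4] / [5] / [6]
  Insert 9 (step 8): P = [1, 2, 5, 8, 9] / [3] / [6] / [7];  Q = [1, 2, 3, 7, 8] / [4] / [5] / [6]
  Insert 4 (step 9): P = [1, 2, 4, 8, 9] / [3, 5] / [6] / [7];  Q = [1, 2, 3, 7, 8] / [4, 9] / [5] / [6]
Final shape: (5, 2, 1, 1).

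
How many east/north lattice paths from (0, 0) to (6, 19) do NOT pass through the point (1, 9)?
Number of paths = 147070

Total paths from (0, 0) to (6, 19): C(25, 6) = 177100. Paths through (1, 9): (paths (0, 0) → (1, 9)) × (paths (1, 9) → (6, 19)) = C(10, 1) · C(15, 5) = 10 · 3003 = 30030. Avoidance count = 177100 − 30030 = 147070.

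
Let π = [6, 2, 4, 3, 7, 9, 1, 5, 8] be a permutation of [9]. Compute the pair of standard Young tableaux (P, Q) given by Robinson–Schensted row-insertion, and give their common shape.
P = [1, 3, 5, 8] / [2, 7, 9] / [4] / [6];  Q = [1, 3, 5, 6] / [2, 8, 9] / [4] / [7];  common shape = (4, 3, 1, 1)

Row-insert the values π_1, π_2, … into P one at a time, bumping the leftmost entry strictly greater than the inserted value down to the next row. The recording tableau Q records, in position (i, j), the step at which that cell was added to P.
  Insert 6 (step 1): P = [6];  Q = [1]
  Insert 2 (step 2): P = [2] / [6];  Q = [1] / [2]
  Insert 4 (step 3): P = [2, 4] / [6];  Q = [1, 3] / [2]
  Insert 3 (step 4): P = [2, 3] / [4] / [6];  Q = [1, 3] / [2] / [4]
  Insert 7 (step 5): P = [2, 3, 7] / [4] / [6];  Q = [1, 3, 5] / [2] / [4]
  Insert 9 (step 6): P = [2, 3, 7, 9] / [4] / [6];  Q = [1, 3, 5, 6] / [2] / [4]
  Insert 1 (step 7): P = [1, 3, 7, 9] / [2] / [4] / [6];  Q = [1, 3, 5, 6] / [2] / [4] / [7]
  Insert 5 (step 8): P = [1, 3, 5, 9] / [2, 7] / [4] / [6];  Q = [1, 3, 5, 6] / [2, 8] / [4] / [7]
  Insert 8 (step 9): P = [1, 3, 5, 8] / [2, 7, 9] / [4] / [6];  Q = [1, 3, 5, 6] / [2, 8, 9] / [4] / [7]
Final shape: (4, 3, 1, 1).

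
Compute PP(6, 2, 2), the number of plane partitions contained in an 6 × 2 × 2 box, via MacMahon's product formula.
PP(6, 2, 2) = 336

Evaluate the triple product over i = 1..6, j = 1..2, k = 1..2. The factors are (2/1) · (3/2) · (3/2) · (4/3) · (3/2) · (4/3) · (4/3) · (5/4) · … (24 factors total). The numerators and denominators telescope so the product is an integer; carrying out the multiplication exactly gives PP(6, 2, 2) = 336.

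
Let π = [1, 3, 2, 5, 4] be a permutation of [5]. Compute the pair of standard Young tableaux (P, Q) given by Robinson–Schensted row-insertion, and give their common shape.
P = [1, 2, 4] / [3, 5];  Q = [1, 2, 4] / [3, 5];  common shape = (3, 2)

Row-insert the values π_1, π_2, … into P one at a time, bumping the leftmost entry strictly greater than the inserted value down to the next row. The recording tableau Q records, in position (i, j), the step at which that cell was added to P.
  Insert 1 (step 1): P = [1];  Q = [1]
  Insert 3 (step 2): P = [1, 3];  Q = [1, 2]
  Insert 2 (step 3): P = [1, 2] / [3];  Q = [1, 2] / [3]
  Insert 5 (step 4): P = [1, 2, 5] / [3];  Q = [1, 2, 4] / [3]
  Insert 4 (step 5): P = [1, 2, 4] / [3, 5];  Q = [1, 2, 4] / [3, 5]
Final shape: (3, 2).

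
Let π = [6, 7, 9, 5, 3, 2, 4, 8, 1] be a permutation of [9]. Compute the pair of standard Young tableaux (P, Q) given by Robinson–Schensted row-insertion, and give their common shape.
P = [1, 4, 8] / [2, 7, 9] / [3] / [5] / [6];  Q = [1, 2, 3] / [4, 7, 8] / [5] / [6] / [9];  common shape = (3, 3, 1, 1, 1)

Row-insert the values π_1, π_2, … into P one at a time, bumping the leftmost entry strictly greater than the inserted value down to the next row. The recording tableau Q records, in position (i, j), the step at which that cell was added to P.
  Insert 6 (step 1): P = [6];  Q = [1]
  Insert 7 (step 2): P = [6, 7];  Q = [1, 2]
  Insert 9 (step 3): P = [6, 7, 9];  Q = [1, 2, 3]
  Insert 5 (step 4): P = [5, 7, 9] / [6];  Q = [1, 2, 3] / [4]
  Insert 3 (step 5): P = [3, 7, 9] / [5] / [6];  Q = [1, 2, 3] / [4] / [5]
  Insert 2 (step 6): P = [2, 7, 9] / [3] / [5] / [6];  Q = [1, 2, 3] / [4] / [5] / [6]
  Insert 4 (step 7): P = [2, 4, 9] / [3, 7] / [5] / [6];  Q = [1, 2, 3] / [4, 7] / [5] / [6]
  Insert 8 (step 8): P = [2, 4, 8] / [3, 7, 9] / [5] / [6];  Q = [1, 2, 3] / [4, 7, 8] / [5] / [6]
  Insert 1 (step 9): P = [1, 4, 8] / [2, 7, 9] / [3] / [5] / [6];  Q = [1, 2, 3] / [4, 7, 8] / [5] / [6] / [9]
Final shape: (3, 3, 1, 1, 1).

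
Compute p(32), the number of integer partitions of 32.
p(32) = 8349

Compute p(n) via the recurrence p(n, m) = p(n, m−1) + p(n−m, m), where p(n, m) counts partitions of n with all parts ≤ m and p(n) = p(n, n). The base cases are p(0, m) = 1 and p(n, 0) = 0 for n > 0. Filling the table yields p(32) = 8349. (Euler's pentagonal recurrence is an alternative.)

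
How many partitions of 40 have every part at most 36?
p(40, parts ≤ 36) = 37331

Use the recurrence p(n, m) = p(n, m−1) + p(n−m, m): either the largest part is < m (count p(n, m−1)) or the largest part is exactly m (remove one copy of m, count p(n−m, m)). With p(0, ·) = 1 this gives p(40, parts ≤ 36) = 37331. (By conjugating Young diagrams, this also counts partitions of 40 into at most 36 parts.)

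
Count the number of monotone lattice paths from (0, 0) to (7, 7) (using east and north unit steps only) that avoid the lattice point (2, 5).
Number of paths = 2991

Total paths from (0, 0) to (7, 7): C(14, 7) = 3432. Paths through (2, 5): (paths (0, 0) → (2, 5)) × (paths (2, 5) → (7, 7)) = C(7, 2) · C(7, 5) = 21 · 21 = 441. Avoidance count = 3432 − 441 = 2991.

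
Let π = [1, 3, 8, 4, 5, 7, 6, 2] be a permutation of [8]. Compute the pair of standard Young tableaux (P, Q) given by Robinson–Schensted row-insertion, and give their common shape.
P = [1, 2, 4, 5, 6] / [3] / [7] / [8];  Q = [1, 2, 3, 5, 6] / [4] / [7] / [8];  common shape = (5, 1, 1, 1)

Row-insert the values π_1, π_2, … into P one at a time, bumping the leftmost entry strictly greater than the inserted value down to the next row. The recording tableau Q records, in position (i, j), the step at which that cell was added to P.
  Insert 1 (step 1): P = [1];  Q = [1]
  Insert 3 (step 2): P = [1, 3];  Q = [1, 2]
  Insert 8 (step 3): P = [1, 3, 8];  Q = [1, 2, 3]
  Insert 4 (step 4): P = [1, 3, 4] / [8];  Q = [1, 2, 3] / [4]
  Insert 5 (step 5): P = [1, 3, 4, 5] / [8];  Q = [1, 2, 3, 5] / [4]
  Insert 7 (step 6): P = [1, 3, 4, 5, 7] / [8];  Q = [1, 2, 3, 5, 6] / [4]
  Insert 6 (step 7): P = [1, 3, 4, 5, 6] / [7] / [8];  Q = [1, 2, 3, 5, 6] / [4] / [7]
  Insert 2 (step 8): P = [1, 2, 4, 5, 6] / [3] / [7] / [8];  Q = [1, 2, 3, 5, 6] / [4] / [7] / [8]
Final shape: (5, 1, 1, 1).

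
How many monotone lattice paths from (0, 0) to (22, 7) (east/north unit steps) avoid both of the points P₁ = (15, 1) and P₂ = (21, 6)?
Number of paths = 956088

Inclusion–exclusion. Total paths: C(29, 22) = 1560780. Through P₁: C(16, 15)·C(13, 7) = 27456. Through P₂: C(27, 21)·C(2, 1) = 592020. Since P₁ is strictly southwest of P₂, a monotone path through both must visit P₁ then P₂; paths through both = C(16, 15)·C(11, 6)·C(2, 1) = 14784. Avoid both = 1560780 − 27456 − 592020 + 14784 = 956088.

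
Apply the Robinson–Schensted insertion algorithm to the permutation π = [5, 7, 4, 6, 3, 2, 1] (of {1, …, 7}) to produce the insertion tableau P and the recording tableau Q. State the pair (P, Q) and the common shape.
P = [1, 6] / [2, 7] / [3] / [4] / [5];  Q = [1, 2] / [3, 4] / [5] / [6] / [7];  common shape = (2, 2, 1, 1, 1)

Row-insert the values π_1, π_2, … into P one at a time, bumping the leftmost entry strictly greater than the inserted value down to the next row. The recording tableau Q records, in position (i, j), the step at which that cell was added to P.
  Insert 5 (step 1): P = [5];  Q = [1]
  Insert 7 (step 2): P = [5, 7];  Q = [1, 2]
  Insert 4 (step 3): P = [4, 7] / [5];  Q = [1, 2] / [3]
  Insert 6 (step 4): P = [4, 6] / [5, 7];  Q = [1, 2] / [3, 4]
  Insert 3 (step 5): P = [3, 6] / [4, 7] / [5];  Q = [1, 2] / [3, 4] / [5]
  Insert 2 (step 6): P = [2, 6] / [3, 7] / [4] / [5];  Q = [1, 2] / [3, 4] / [5] / [6]
  Insert 1 (step 7): P = [1, 6] / [2, 7] / [3] / [4] / [5];  Q = [1, 2] / [3, 4] / [5] / [6] / [7]
Final shape: (2, 2, 1, 1, 1).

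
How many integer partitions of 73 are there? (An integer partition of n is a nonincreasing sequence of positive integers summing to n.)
p(73) = 6185689

Compute p(n) via the recurrence p(n, m) = p(n, m−1) + p(n−m, m), where p(n, m) counts partitions of n with all parts ≤ m and p(n) = p(n, n). The base cases are p(0, m) = 1 and p(n, 0) = 0 for n > 0. Filling the table yields p(73) = 6185689. (Euler's pentagonal recurrence is an alternative.)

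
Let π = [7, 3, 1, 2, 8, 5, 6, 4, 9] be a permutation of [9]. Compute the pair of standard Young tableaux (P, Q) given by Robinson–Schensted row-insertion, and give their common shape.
P = [1, 2, 4, 6, 9] / [3, 5] / [7, 8];  Q = [1, 4, 5, 7, 9] / [2, 6] / [3, 8];  common shape = (5, 2, 2)

Row-insert the values π_1, π_2, … into P one at a time, bumping the leftmost entry strictly greater than the inserted value down to the next row. The recording tableau Q records, in position (i, j), the step at which that cell was added to P.
  Insert 7 (step 1): P = [7];  Q = [1]
  Insert 3 (step 2): P = [3] / [7];  Q = [1] / [2]
  Insert 1 (step 3): P = [1] / [3] / [7];  Q = [1] / [2] / [3]
  Insert 2 (step 4): P = [1, 2] / [3] / [7];  Q = [1, 4] / [2] / [3]
  Insert 8 (step 5): P = [1, 2, 8] / [3] / [7];  Q = [1, 4, 5] / [2] / [3]
  Insert 5 (step 6): P = [1, 2, 5] / [3, 8] / [7];  Q = [1, 4, 5] / [2, 6] / [3]
  Insert 6 (step 7): P = [1, 2, 5, 6] / [3, 8] / [7];  Q = [1, 4, 5, 7] / [2, 6] / [3]
  Insert 4 (step 8): P = [1, 2, 4, 6] / [3, 5] / [7, 8];  Q = [1, 4, 5, 7] / [2, 6] / [3, 8]
  Insert 9 (step 9): P = [1, 2, 4, 6, 9] / [3, 5] / [7, 8];  Q = [1, 4, 5, 7, 9] / [2, 6] / [3, 8]
Final shape: (5, 2, 2).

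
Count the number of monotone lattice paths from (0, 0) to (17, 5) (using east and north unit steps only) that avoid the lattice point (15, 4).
Number of paths = 14706

Total paths from (0, 0) to (17, 5): C(22, 17) = 26334. Paths through (15, 4): (paths (0, 0) → (15, 4)) × (paths (15, 4) → (17, 5)) = C(19, 15) · C(3, 2) = 3876 · 3 = 11628. Avoidance count = 26334 − 11628 = 14706.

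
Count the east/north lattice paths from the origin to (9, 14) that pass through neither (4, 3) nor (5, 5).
Number of paths = 559205

Inclusion–exclusion. Total paths: C(23, 9) = 817190. Through P₁: C(7, 4)·C(16, 5) = 152880. Through P₂: C(10, 5)·C(13, 4) = 180180. Since P₁ is strictly southwest of P₂, a monotone path through both must visit P₁ then P₂; paths through both = C(7, 4)·C(3, 1)·C(13, 4) = 75075. Avoid both = 817190 − 152880 − 180180 + 75075 = 559205.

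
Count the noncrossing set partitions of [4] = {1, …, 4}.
C_4 = 14

These noncrossing partitions are counted by the Catalan number C_n = (1/(n + 1)) · C(2n, n). For n = 4: C_4 = (1/5) · C(8, 4) = 70/5 = 14.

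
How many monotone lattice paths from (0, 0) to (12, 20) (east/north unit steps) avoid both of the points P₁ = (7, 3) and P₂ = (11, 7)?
Number of paths = 222304824

Inclusion–exclusion. Total paths: C(32, 12) = 225792840. Through P₁: C(10, 7)·C(22, 5) = 3160080. Through P₂: C(18, 11)·C(14, 1) = 445536. Since P₁ is strictly southwest of P₂, a monotone path through both must visit P₁ then P₂; paths through both = C(10, 7)·C(8, 4)·C(14, 1) = 117600. Avoid both = 225792840 − 3160080 − 445536 + 117600 = 222304824.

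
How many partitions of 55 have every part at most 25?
p(55, parts ≤ 25) = 428256

Use the recurrence p(n, m) = p(n, m−1) + p(n−m, m): either the largest part is < m (count p(n, m−1)) or the largest part is exactly m (remove one copy of m, count p(n−m, m)). With p(0, ·) = 1 this gives p(55, parts ≤ 25) = 428256. (By conjugating Young diagrams, this also counts partitions of 55 into at most 25 parts.)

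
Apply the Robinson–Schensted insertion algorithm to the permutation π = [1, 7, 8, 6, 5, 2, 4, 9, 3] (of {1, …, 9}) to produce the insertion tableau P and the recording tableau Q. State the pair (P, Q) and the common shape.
P = [1, 2, 3, 9] / [4, 8] / [5] / [6] / [7];  Q = [1, 2, 3, 8] / [4, 7] / [5] / [6] / [9];  common shape = (4, 2, 1, 1, 1)

Row-insert the values π_1, π_2, … into P one at a time, bumping the leftmost entry strictly greater than the inserted value down to the next row. The recording tableau Q records, in position (i, j), the step at which that cell was added to P.
  Insert 1 (step 1): P = [1];  Q = [1]
  Insert 7 (step 2): P = [1, 7];  Q = [1, 2]
  Insert 8 (step 3): P = [1, 7, 8];  Q = [1, 2, 3]
  Insert 6 (step 4): P = [1, 6, 8] / [7];  Q = [1, 2, 3] / [4]
  Insert 5 (step 5): P = [1, 5, 8] / [6] / [7];  Q = [1, 2, 3] / [4] / [5]
  Insert 2 (step 6): P = [1, 2, 8] / [5] / [6] / [7];  Q = [1, 2, 3] / [4] / [5] / [6]
  Insert 4 (step 7): P = [1, 2, 4] / [5, 8] / [6] / [7];  Q = [1, 2, 3] / [4, 7] / [5] / [6]
  Insert 9 (step 8): P = [1, 2, 4, 9] / [5, 8] / [6] / [7];  Q = [1, 2, 3, 8] / [4, 7] / [5] / [6]
  Insert 3 (step 9): P = [1, 2, 3, 9] / [4, 8] / [5] / [6] / [7];  Q = [1, 2, 3, 8] / [4, 7] / [5] / [6] / [9]
Final shape: (4, 2, 1, 1, 1).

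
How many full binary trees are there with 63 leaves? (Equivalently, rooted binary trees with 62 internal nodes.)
C_62 = 24139737743045626825711458546273312

These full binary trees are counted by the Catalan number C_n = (1/(n + 1)) · C(2n, n). For n = 62: C_62 = (1/63) · C(124, 62) = 1520803477811874490019821888415218656/63 = 24139737743045626825711458546273312.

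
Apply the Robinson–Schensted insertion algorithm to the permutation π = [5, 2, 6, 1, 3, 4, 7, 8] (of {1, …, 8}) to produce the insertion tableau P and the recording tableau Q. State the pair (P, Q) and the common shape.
P = [1, 3, 4, 7, 8] / [2, 6] / [5];  Q = [1, 3, 6, 7, 8] / [2, 5] / [4];  common shape = (5, 2, 1)

Row-insert the values π_1, π_2, … into P one at a time, bumping the leftmost entry strictly greater than the inserted value down to the next row. The recording tableau Q records, in position (i, j), the step at which that cell was added to P.
  Insert 5 (step 1): P = [5];  Q = [1]
  Insert 2 (step 2): P = [2] / [5];  Q = [1] / [2]
  Insert 6 (step 3): P = [2, 6] / [5];  Q = [1, 3] / [2]
  Insert 1 (step 4): P = [1, 6] / [2] / [5];  Q = [1, 3] / [2] / [4]
  Insert 3 (step 5): P = [1, 3] / [2, 6] / [5];  Q = [1, 3] / [2, 5] / [4]
  Insert 4 (step 6): P = [1, 3, 4] / [2, 6] / [5];  Q = [1, 3, 6] / [2, 5] / [4]
  Insert 7 (step 7): P = [1, 3, 4, 7] / [2, 6] / [5];  Q = [1, 3, 6, 7] / [2, 5] / [4]
  Insert 8 (step 8): P = [1, 3, 4, 7, 8] / [2, 6] / [5];  Q = [1, 3, 6, 7, 8] / [2, 5] / [4]
Final shape: (5, 2, 1).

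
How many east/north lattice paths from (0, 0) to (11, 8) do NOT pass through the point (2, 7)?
Number of paths = 75222

Total paths from (0, 0) to (11, 8): C(19, 11) = 75582. Paths through (2, 7): (paths (0, 0) → (2, 7)) × (paths (2, 7) → (11, 8)) = C(9, 2) · C(10, 9) = 36 · 10 = 360. Avoidance count = 75582 − 360 = 75222.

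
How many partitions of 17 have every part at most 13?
p(17, parts ≤ 13) = 290

Use the recurrence p(n, m) = p(n, m−1) + p(n−m, m): either the largest part is < m (count p(n, m−1)) or the largest part is exactly m (remove one copy of m, count p(n−m, m)). With p(0, ·) = 1 this gives p(17, parts ≤ 13) = 290. (By conjugating Young diagrams, this also counts partitions of 17 into at most 13 parts.)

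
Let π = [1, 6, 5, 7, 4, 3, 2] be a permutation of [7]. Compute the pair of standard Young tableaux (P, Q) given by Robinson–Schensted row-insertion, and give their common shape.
P = [1, 2, 7] / [3] / [4] / [5] / [6];  Q = [1, 2, 4] / [3] / [5] / [6] / [7];  common shape = (3, 1, 1, 1, 1)

Row-insert the values π_1, π_2, … into P one at a time, bumping the leftmost entry strictly greater than the inserted value down to the next row. The recording tableau Q records, in position (i, j), the step at which that cell was added to P.
  Insert 1 (step 1): P = [1];  Q = [1]
  Insert 6 (step 2): P = [1, 6];  Q = [1, 2]
  Insert 5 (step 3): P = [1, 5] / [6];  Q = [1, 2] / [3]
  Insert 7 (step 4): P = [1, 5, 7] / [6];  Q = [1, 2, 4] / [3]
  Insert 4 (step 5): P = [1, 4, 7] / [5] / [6];  Q = [1, 2, 4] / [3] / [5]
  Insert 3 (step 6): P = [1, 3, 7] / [4] / [5] / [6];  Q = [1, 2, 4] / [3] / [5] / [6]
  Insert 2 (step 7): P = [1, 2, 7] / [3] / [4] / [5] / [6];  Q = [1, 2, 4] / [3] / [5] / [6] / [7]
Final shape: (3, 1, 1, 1, 1).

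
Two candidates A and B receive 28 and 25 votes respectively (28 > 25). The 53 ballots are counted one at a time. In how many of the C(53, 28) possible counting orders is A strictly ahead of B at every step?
Strict-lead orderings = 51166197843852

Total orderings of the 53 votes with 28 for A: C(53, 28) = 903936161908052. By the Bertrand ballot formula (Cycle Lemma / reflection principle), the number of orderings in which A is strictly ahead of B throughout is (p − q)/(p + q) · C(p + q, p) = (28 − 25)/(28 + 25) · 903936161908052 = 51166197843852.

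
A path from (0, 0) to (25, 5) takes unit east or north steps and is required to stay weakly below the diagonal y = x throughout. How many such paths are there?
Number of paths = 115101

By the reflection principle (André's argument), the number of monotone paths to (25, 5) with n ≤ m that never go above y = x is C(30, 25) − C(30, 26) = 142506 − 27405 = 115101.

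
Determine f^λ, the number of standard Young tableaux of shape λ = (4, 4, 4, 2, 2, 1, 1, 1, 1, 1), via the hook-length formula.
# SYT of shape (4, 4, 4, 2, 2, 1, 1, 1, 1, 1) = 73256400

Hook-length formula: f^λ = n! / Π hook(c), product over all cells c of the Young diagram. For λ = (4, 4, 4, 2, 2, 1, 1, 1, 1, 1), n = 21 boxes. Hook lengths by row (left-to-right, top-to-bottom): [13, 7, 4, 3]; [12, 6, 3, 2]; [11, 5, 2, 1]; [8, 2]; [7, 1]; [5]; [4]; [3]; [2]; [1]. Product of hooks = 697426329600. So f^λ = 21! / 697426329600 = 51090942171709440000 / 697426329600 = 73256400.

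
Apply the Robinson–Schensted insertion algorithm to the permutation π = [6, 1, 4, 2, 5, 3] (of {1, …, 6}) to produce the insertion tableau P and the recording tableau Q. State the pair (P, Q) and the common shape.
P = [1, 2, 3] / [4, 5] / [6];  Q = [1, 3, 5] / [2, 6] / [4];  common shape = (3, 2, 1)

Row-insert the values π_1, π_2, … into P one at a time, bumping the leftmost entry strictly greater than the inserted value down to the next row. The recording tableau Q records, in position (i, j), the step at which that cell was added to P.
  Insert 6 (step 1): P = [6];  Q = [1]
  Insert 1 (step 2): P = [1] / [6];  Q = [1] / [2]
  Insert 4 (step 3): P = [1, 4] / [6];  Q = [1, 3] / [2]
  Insert 2 (step 4): P = [1, 2] / [4] / [6];  Q = [1, 3] / [2] / [4]
  Insert 5 (step 5): P = [1, 2, 5] / [4] / [6];  Q = [1, 3, 5] / [2] / [4]
  Insert 3 (step 6): P = [1, 2, 3] / [4, 5] / [6];  Q = [1, 3, 5] / [2, 6] / [4]
Final shape: (3, 2, 1).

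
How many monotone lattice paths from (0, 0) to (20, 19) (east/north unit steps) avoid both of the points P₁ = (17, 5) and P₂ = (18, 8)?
Number of paths = 68791716048

Inclusion–exclusion. Total paths: C(39, 20) = 68923264410. Through P₁: C(22, 17)·C(17, 3) = 17907120. Through P₂: C(26, 18)·C(13, 2) = 121857450. Since P₁ is strictly southwest of P₂, a monotone path through both must visit P₁ then P₂; paths through both = C(22, 17)·C(4, 1)·C(13, 2) = 8216208. Avoid both = 68923264410 − 17907120 − 121857450 + 8216208 = 68791716048.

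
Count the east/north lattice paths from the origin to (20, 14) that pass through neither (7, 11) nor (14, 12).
Number of paths = 1110867176

Inclusion–exclusion. Total paths: C(34, 20) = 1391975640. Through P₁: C(18, 7)·C(16, 13) = 17821440. Through P₂: C(26, 14)·C(8, 6) = 270415600. Since P₁ is strictly southwest of P₂, a monotone path through both must visit P₁ then P₂; paths through both = C(18, 7)·C(8, 7)·C(8, 6) = 7128576. Avoid both = 1391975640 − 17821440 − 270415600 + 7128576 = 1110867176.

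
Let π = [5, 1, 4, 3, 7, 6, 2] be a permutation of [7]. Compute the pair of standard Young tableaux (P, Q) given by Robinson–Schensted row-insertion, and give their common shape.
P = [1, 2, 6] / [3, 7] / [4] / [5];  Q = [1, 3, 5] / [2, 6] / [4] / [7];  common shape = (3, 2, 1, 1)

Row-insert the values π_1, π_2, … into P one at a time, bumping the leftmost entry strictly greater than the inserted value down to the next row. The recording tableau Q records, in position (i, j), the step at which that cell was added to P.
  Insert 5 (step 1): P = [5];  Q = [1]
  Insert 1 (step 2): P = [1] / [5];  Q = [1] / [2]
  Insert 4 (step 3): P = [1, 4] / [5];  Q = [1, 3] / [2]
  Insert 3 (step 4): P = [1, 3] / [4] / [5];  Q = [1, 3] / [2] / [4]
  Insert 7 (step 5): P = [1, 3, 7] / [4] / [5];  Q = [1, 3, 5] / [2] / [4]
  Insert 6 (step 6): P = [1, 3, 6] / [4, 7] / [5];  Q = [1, 3, 5] / [2, 6] / [4]
  Insert 2 (step 7): P = [1, 2, 6] / [3, 7] / [4] / [5];  Q = [1, 3, 5] / [2, 6] / [4] / [7]
Final shape: (3, 2, 1, 1).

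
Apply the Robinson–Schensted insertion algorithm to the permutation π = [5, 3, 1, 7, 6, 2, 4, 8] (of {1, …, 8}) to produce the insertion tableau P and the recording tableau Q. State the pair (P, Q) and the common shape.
P = [1, 2, 4, 8] / [3, 6] / [5, 7];  Q = [1, 4, 7, 8] / [2, 5] / [3, 6];  common shape = (4, 2, 2)

Row-insert the values π_1, π_2, … into P one at a time, bumping the leftmost entry strictly greater than the inserted value down to the next row. The recording tableau Q records, in position (i, j), the step at which that cell was added to P.
  Insert 5 (step 1): P = [5];  Q = [1]
  Insert 3 (step 2): P = [3] / [5];  Q = [1] / [2]
  Insert 1 (step 3): P = [1] / [3] / [5];  Q = [1] / [2] / [3]
  Insert 7 (step 4): P = [1, 7] / [3] / [5];  Q = [1, 4] / [2] / [3]
  Insert 6 (step 5): P = [1, 6] / [3, 7] / [5];  Q = [1, 4] / [2, 5] / [3]
  Insert 2 (step 6): P = [1, 2] / [3, 6] / [5, 7];  Q = [1, 4] / [2, 5] / [3, 6]
  Insert 4 (step 7): P = [1, 2, 4] / [3, 6] / [5, 7];  Q = [1, 4, 7] / [2, 5] / [3, 6]
  Insert 8 (step 8): P = [1, 2, 4, 8] / [3, 6] / [5, 7];  Q = [1, 4, 7, 8] / [2, 5] / [3, 6]
Final shape: (4, 2, 2).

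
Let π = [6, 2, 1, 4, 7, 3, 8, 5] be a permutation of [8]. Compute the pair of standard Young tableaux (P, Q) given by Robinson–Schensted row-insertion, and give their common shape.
P = [1, 3, 5, 8] / [2, 4, 7] / [6];  Q = [1, 4, 5, 7] / [2, 6, 8] / [3];  common shape = (4, 3, 1)

Row-insert the values π_1, π_2, … into P one at a time, bumping the leftmost entry strictly greater than the inserted value down to the next row. The recording tableau Q records, in position (i, j), the step at which that cell was added to P.
  Insert 6 (step 1): P = [6];  Q = [1]
  Insert 2 (step 2): P = [2] / [6];  Q = [1] / [2]
  Insert 1 (step 3): P = [1] / [2] / [6];  Q = [1] / [2] / [3]
  Insert 4 (step 4): P = [1, 4] / [2] / [6];  Q = [1, 4] / [2] / [3]
  Insert 7 (step 5): P = [1, 4, 7] / [2] / [6];  Q = [1, 4, 5] / [2] / [3]
  Insert 3 (step 6): P = [1, 3, 7] / [2, 4] / [6];  Q = [1, 4, 5] / [2, 6] / [3]
  Insert 8 (step 7): P = [1, 3, 7, 8] / [2, 4] / [6];  Q = [1, 4, 5, 7] / [2, 6] / [3]
  Insert 5 (step 8): P = [1, 3, 5, 8] / [2, 4, 7] / [6];  Q = [1, 4, 5, 7] / [2, 6, 8] / [3]
Final shape: (4, 3, 1).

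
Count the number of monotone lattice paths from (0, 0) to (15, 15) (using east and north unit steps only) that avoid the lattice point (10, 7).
Number of paths = 130087944

Total paths from (0, 0) to (15, 15): C(30, 15) = 155117520. Paths through (10, 7): (paths (0, 0) → (10, 7)) × (paths (10, 7) → (15, 15)) = C(17, 10) · C(13, 5) = 19448 · 1287 = 25029576. Avoidance count = 155117520 − 25029576 = 130087944.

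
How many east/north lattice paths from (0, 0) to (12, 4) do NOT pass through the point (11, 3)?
Number of paths = 1092

Total paths from (0, 0) to (12, 4): C(16, 12) = 1820. Paths through (11, 3): (paths (0, 0) → (11, 3)) × (paths (11, 3) → (12, 4)) = C(14, 11) · C(2, 1) = 364 · 2 = 728. Avoidance count = 1820 − 728 = 1092.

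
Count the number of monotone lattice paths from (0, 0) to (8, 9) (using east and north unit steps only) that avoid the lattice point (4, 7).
Number of paths = 19360

Total paths from (0, 0) to (8, 9): C(17, 8) = 24310. Paths through (4, 7): (paths (0, 0) → (4, 7)) × (paths (4, 7) → (8, 9)) = C(11, 4) · C(6, 4) = 330 · 15 = 4950. Avoidance count = 24310 − 4950 = 19360.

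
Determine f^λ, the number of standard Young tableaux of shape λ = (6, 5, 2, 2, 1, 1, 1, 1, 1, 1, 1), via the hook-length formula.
# SYT of shape (6, 5, 2, 2, 1, 1, 1, 1, 1, 1, 1) = 320089770

Hook-length formula: f^λ = n! / Π hook(c), product over all cells c of the Young diagram. For λ = (6, 5, 2, 2, 1, 1, 1, 1, 1, 1, 1), n = 22 boxes. Hook lengths by row (left-to-right, top-to-bottom): [16, 8, 5, 4, 3, 1]; [14, 6, 3, 2, 1]; [10, 2]; [9, 1]; [7]; [6]; [5]; [4]; [3]; [2]; [1]. Product of hooks = 3511517184000. So f^λ = 22! / 3511517184000 = 1124000727777607680000 / 3511517184000 = 320089770.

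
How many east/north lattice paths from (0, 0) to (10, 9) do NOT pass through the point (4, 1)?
Number of paths = 77363

Total paths from (0, 0) to (10, 9): C(19, 10) = 92378. Paths through (4, 1): (paths (0, 0) → (4, 1)) × (paths (4, 1) → (10, 9)) = C(5, 4) · C(14, 6) = 5 · 3003 = 15015. Avoidance count = 92378 − 15015 = 77363.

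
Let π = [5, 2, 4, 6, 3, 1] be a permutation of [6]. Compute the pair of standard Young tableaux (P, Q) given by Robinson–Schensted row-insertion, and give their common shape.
P = [1, 3, 6] / [2] / [4] / [5];  Q = [1, 3, 4] / [2] / [5] / [6];  common shape = (3, 1, 1, 1)

Row-insert the values π_1, π_2, … into P one at a time, bumping the leftmost entry strictly greater than the inserted value down to the next row. The recording tableau Q records, in position (i, j), the step at which that cell was added to P.
  Insert 5 (step 1): P = [5];  Q = [1]
  Insert 2 (step 2): P = [2] / [5];  Q = [1] / [2]
  Insert 4 (step 3): P = [2, 4] / [5];  Q = [1, 3] / [2]
  Insert 6 (step 4): P = [2, 4, 6] / [5];  Q = [1, 3, 4] / [2]
  Insert 3 (step 5): P = [2, 3, 6] / [4] / [5];  Q = [1, 3, 4] / [2] / [5]
  Insert 1 (step 6): P = [1, 3, 6] / [2] / [4] / [5];  Q = [1, 3, 4] / [2] / [5] / [6]
Final shape: (3, 1, 1, 1).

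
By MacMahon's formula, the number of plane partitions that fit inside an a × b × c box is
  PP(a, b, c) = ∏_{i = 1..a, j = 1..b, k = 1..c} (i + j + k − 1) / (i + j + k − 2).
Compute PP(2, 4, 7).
PP(2, 4, 7) = 32670

Evaluate the triple product over i = 1..2, j = 1..4, k = 1..7. The factors are (2/1) · (3/2) · (4/3) · (5/4) · (6/5) · (7/6) · (8/7) · (3/2) · … (56 factors total). The numerators and denominators telescope so the product is an integer; carrying out the multiplication exactly gives PP(2, 4, 7) = 32670.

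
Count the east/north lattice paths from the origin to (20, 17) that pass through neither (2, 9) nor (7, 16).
Number of paths = 15816621227

Inclusion–exclusion. Total paths: C(37, 20) = 15905368710. Through P₁: C(11, 2)·C(26, 18) = 85925125. Through P₂: C(23, 7)·C(14, 13) = 3432198. Since P₁ is strictly southwest of P₂, a monotone path through both must visit P₁ then P₂; paths through both = C(11, 2)·C(12, 5)·C(14, 13) = 609840. Avoid both = 15905368710 − 85925125 − 3432198 + 609840 = 15816621227.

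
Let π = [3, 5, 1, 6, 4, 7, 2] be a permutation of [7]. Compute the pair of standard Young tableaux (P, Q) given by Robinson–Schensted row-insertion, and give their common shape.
P = [1, 2, 6, 7] / [3, 4] / [5];  Q = [1, 2, 4, 6] / [3, 5] / [7];  common shape = (4, 2, 1)

Row-insert the values π_1, π_2, … into P one at a time, bumping the leftmost entry strictly greater than the inserted value down to the next row. The recording tableau Q records, in position (i, j), the step at which that cell was added to P.
  Insert 3 (step 1): P = [3];  Q = [1]
  Insert 5 (step 2): P = [3, 5];  Q = [1, 2]
  Insert 1 (step 3): P = [1, 5] / [3];  Q = [1, 2] / [3]
  Insert 6 (step 4): P = [1, 5, 6] / [3];  Q = [1, 2, 4] / [3]
  Insert 4 (step 5): P = [1, 4, 6] / [3, 5];  Q = [1, 2, 4] / [3, 5]
  Insert 7 (step 6): P = [1, 4, 6, 7] / [3, 5];  Q = [1, 2, 4, 6] / [3, 5]
  Insert 2 (step 7): P = [1, 2, 6, 7] / [3, 4] / [5];  Q = [1, 2, 4, 6] / [3, 5] / [7]
Final shape: (4, 2, 1).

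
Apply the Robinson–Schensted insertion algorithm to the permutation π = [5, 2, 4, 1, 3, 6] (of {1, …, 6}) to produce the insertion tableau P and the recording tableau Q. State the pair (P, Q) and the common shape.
P = [1, 3, 6] / [2, 4] / [5];  Q = [1, 3, 6] / [2, 5] / [4];  common shape = (3, 2, 1)

Row-insert the values π_1, π_2, … into P one at a time, bumping the leftmost entry strictly greater than the inserted value down to the next row. The recording tableau Q records, in position (i, j), the step at which that cell was added to P.
  Insert 5 (step 1): P = [5];  Q = [1]
  Insert 2 (step 2): P = [2] / [5];  Q = [1] / [2]
  Insert 4 (step 3): P = [2, 4] / [5];  Q = [1, 3] / [2]
  Insert 1 (step 4): P = [1, 4] / [2] / [5];  Q = [1, 3] / [2] / [4]
  Insert 3 (step 5): P = [1, 3] / [2, 4] / [5];  Q = [1, 3] / [2, 5] / [4]
  Insert 6 (step 6): P = [1, 3, 6] / [2, 4] / [5];  Q = [1, 3, 6] / [2, 5] / [4]
Final shape: (3, 2, 1).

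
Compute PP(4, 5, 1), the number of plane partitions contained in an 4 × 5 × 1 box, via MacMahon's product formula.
PP(4, 5, 1) = 126

Evaluate the triple product over i = 1..4, j = 1..5, k = 1..1. The factors are (2/1) · (3/2) · (4/3) · (5/4) · (6/5) · (3/2) · (4/3) · (5/4) · … (20 factors total). The numerators and denominators telescope so the product is an integer; carrying out the multiplication exactly gives PP(4, 5, 1) = 126.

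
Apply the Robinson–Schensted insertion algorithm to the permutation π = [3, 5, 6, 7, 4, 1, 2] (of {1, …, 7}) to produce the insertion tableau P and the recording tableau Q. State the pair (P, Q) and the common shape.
P = [1, 2, 6, 7] / [3, 4] / [5];  Q = [1, 2, 3, 4] / [5, 7] / [6];  common shape = (4, 2, 1)

Row-insert the values π_1, π_2, … into P one at a time, bumping the leftmost entry strictly greater than the inserted value down to the next row. The recording tableau Q records, in position (i, j), the step at which that cell was added to P.
  Insert 3 (step 1): P = [3];  Q = [1]
  Insert 5 (step 2): P = [3, 5];  Q = [1, 2]
  Insert 6 (step 3): P = [3, 5, 6];  Q = [1, 2, 3]
  Insert 7 (step 4): P = [3, 5, 6, 7];  Q = [1, 2, 3, 4]
  Insert 4 (step 5): P = [3, 4, 6, 7] / [5];  Q = [1, 2, 3, 4] / [5]
  Insert 1 (step 6): P = [1, 4, 6, 7] / [3] / [5];  Q = [1, 2, 3, 4] / [5] / [6]
  Insert 2 (step 7): P = [1, 2, 6, 7] / [3, 4] / [5];  Q = [1, 2, 3, 4] / [5, 7] / [6]
Final shape: (4, 2, 1).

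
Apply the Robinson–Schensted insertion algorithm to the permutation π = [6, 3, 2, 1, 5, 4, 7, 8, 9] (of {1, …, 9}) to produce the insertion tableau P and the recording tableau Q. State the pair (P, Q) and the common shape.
P = [1, 4, 7, 8, 9] / [2, 5] / [3] / [6];  Q = [1, 5, 7, 8, 9] / [2, 6] / [3] / [4];  common shape = (5, 2, 1, 1)

Row-insert the values π_1, π_2, … into P one at a time, bumping the leftmost entry strictly greater than the inserted value down to the next row. The recording tableau Q records, in position (i, j), the step at which that cell was added to P.
  Insert 6 (step 1): P = [6];  Q = [1]
  Insert 3 (step 2): P = [3] / [6];  Q = [1] / [2]
  Insert 2 (step 3): P = [2] / [3] / [6];  Q = [1] / [2] / [3]
  Insert 1 (step 4): P = [1] / [2] / [3] / [6];  Q = [1] / [2] / [3] / [4]
  Insert 5 (step 5): P = [1, 5] / [2] / [3] / [6];  Q = [1, 5] / [2] / [3] / [4]
  Insert 4 (step 6): P = [1, 4] / [2, 5] / [3] / [6];  Q = [1, 5] / [2, 6] / [3] / [4]
  Insert 7 (step 7): P = [1, 4, 7] / [2, 5] / [3] / [6];  Q = [1, 5, 7] / [2, 6] / [3] / [4]
  Insert 8 (step 8): P = [1, 4, 7, 8] / [2, 5] / [3] / [6];  Q = [1, 5, 7, 8] / [2, 6] / [3] / [4]
  Insert 9 (step 9): P = [1, 4, 7, 8, 9] / [2, 5] / [3] / [6];  Q = [1, 5, 7, 8, 9] / [2, 6] / [3] / [4]
Final shape: (5, 2, 1, 1).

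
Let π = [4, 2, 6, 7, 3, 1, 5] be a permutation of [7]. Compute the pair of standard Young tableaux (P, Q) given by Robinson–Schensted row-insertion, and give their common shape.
P = [1, 3, 5] / [2, 6, 7] / [4];  Q = [1, 3, 4] / [2, 5, 7] / [6];  common shape = (3, 3, 1)

Row-insert the values π_1, π_2, … into P one at a time, bumping the leftmost entry strictly greater than the inserted value down to the next row. The recording tableau Q records, in position (i, j), the step at which that cell was added to P.
  Insert 4 (step 1): P = [4];  Q = [1]
  Insert 2 (step 2): P = [2] / [4];  Q = [1] / [2]
  Insert 6 (step 3): P = [2, 6] / [4];  Q = [1, 3] / [2]
  Insert 7 (step 4): P = [2, 6, 7] / [4];  Q = [1, 3, 4] / [2]
  Insert 3 (step 5): P = [2, 3, 7] / [4, 6];  Q = [1, 3, 4] / [2, 5]
  Insert 1 (step 6): P = [1, 3, 7] / [2, 6] / [4];  Q = [1, 3, 4] / [2, 5] / [6]
  Insert 5 (step 7): P = [1, 3, 5] / [2, 6, 7] / [4];  Q = [1, 3, 4] / [2, 5, 7] / [6]
Final shape: (3, 3, 1).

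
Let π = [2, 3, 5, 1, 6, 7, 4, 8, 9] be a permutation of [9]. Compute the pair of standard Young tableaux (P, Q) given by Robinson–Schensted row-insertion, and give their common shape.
P = [1, 3, 4, 6, 7, 8, 9] / [2, 5];  Q = [1, 2, 3, 5, 6, 8, 9] / [4, 7];  common shape = (7, 2)

Row-insert the values π_1, π_2, … into P one at a time, bumping the leftmost entry strictly greater than the inserted value down to the next row. The recording tableau Q records, in position (i, j), the step at which that cell was added to P.
  Insert 2 (step 1): P = [2];  Q = [1]
  Insert 3 (step 2): P = [2, 3];  Q = [1, 2]
  Insert 5 (step 3): P = [2, 3, 5];  Q = [1, 2, 3]
  Insert 1 (step 4): P = [1, 3, 5] / [2];  Q = [1, 2, 3] / [4]
  Insert 6 (step 5): P = [1, 3, 5, 6] / [2];  Q = [1, 2, 3, 5] / [4]
  Insert 7 (step 6): P = [1, 3, 5, 6, 7] / [2];  Q = [1, 2, 3, 5, 6] / [4]
  Insert 4 (step 7): P = [1, 3, 4, 6, 7] / [2, 5];  Q = [1, 2, 3, 5, 6] / [4, 7]
  Insert 8 (step 8): P = [1, 3, 4, 6, 7, 8] / [2, 5];  Q = [1, 2, 3, 5, 6, 8] / [4, 7]
  Insert 9 (step 9): P = [1, 3, 4, 6, 7, 8, 9] / [2, 5];  Q = [1, 2, 3, 5, 6, 8, 9] / [4, 7]
Final shape: (7, 2).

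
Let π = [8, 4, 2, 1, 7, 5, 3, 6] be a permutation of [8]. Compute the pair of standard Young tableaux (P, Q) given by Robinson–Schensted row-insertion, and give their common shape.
P = [1, 3, 6] / [2, 5] / [4, 7] / [8];  Q = [1, 5, 8] / [2, 6] / [3, 7] / [4];  common shape = (3, 2, 2, 1)

Row-insert the values π_1, π_2, … into P one at a time, bumping the leftmost entry strictly greater than the inserted value down to the next row. The recording tableau Q records, in position (i, j), the step at which that cell was added to P.
  Insert 8 (step 1): P = [8];  Q = [1]
  Insert 4 (step 2): P = [4] / [8];  Q = [1] / [2]
  Insert 2 (step 3): P = [2] / [4] / [8];  Q = [1] / [2] / [3]
  Insert 1 (step 4): P = [1] / [2] / [4] / [8];  Q = [1] / [2] / [3] / [4]
  Insert 7 (step 5): P = [1, 7] / [2] / [4] / [8];  Q = [1, 5] / [2] / [3] / [4]
  Insert 5 (step 6): P = [1, 5] / [2, 7] / [4] / [8];  Q = [1, 5] / [2, 6] / [3] / [4]
  Insert 3 (step 7): P = [1, 3] / [2, 5] / [4, 7] / [8];  Q = [1, 5] / [2, 6] / [3, 7] / [4]
  Insert 6 (step 8): P = [1, 3, 6] / [2, 5] / [4, 7] / [8];  Q = [1, 5, 8] / [2, 6] / [3, 7] / [4]
Final shape: (3, 2, 2, 1).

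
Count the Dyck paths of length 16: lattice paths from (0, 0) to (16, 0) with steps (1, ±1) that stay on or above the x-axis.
C_8 = 1430

These Dyck paths are counted by the Catalan number C_n = (1/(n + 1)) · C(2n, n). For n = 8: C_8 = (1/9) · C(16, 8) = 12870/9 = 1430.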